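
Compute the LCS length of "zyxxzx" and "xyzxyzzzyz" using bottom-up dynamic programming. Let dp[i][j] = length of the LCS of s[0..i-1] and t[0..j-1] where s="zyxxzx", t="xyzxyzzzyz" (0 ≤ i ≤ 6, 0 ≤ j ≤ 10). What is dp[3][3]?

   ''  x  y  z  x  y  z  z  z  y  z
''  0  0  0  0  0  0  0  0  0  0  0
 z  0  0  0  1  1  1  1  1  1  1  1
 y  0  0  1  1  1  2  2  2  2  2  2
 x  0  1  1  1  2  2  2  2  2  2  2
 x  0  1  1  1  2  2  2  2  2  2  2
 z  0  1  1  2  2  2  3  3  3  3  3
 x  0  1  1  2  3  3  3  3  3  3  3

1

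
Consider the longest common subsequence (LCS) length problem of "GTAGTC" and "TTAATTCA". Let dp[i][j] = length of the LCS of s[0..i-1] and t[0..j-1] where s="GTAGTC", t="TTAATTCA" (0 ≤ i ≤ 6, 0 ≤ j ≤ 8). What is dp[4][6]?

2

   ''  T  T  A  A  T  T  C  A
''  0  0  0  0  0  0  0  0  0
 G  0  0  0  0  0  0  0  0  0
 T  0  1  1  1  1  1  1  1  1
 A  0  1  1  2  2  2  2  2  2
 G  0  1  1  2  2  2  2  2  2
 T  0  1  2  2  2  3  3  3  3
 C  0  1  2  2  2  3  3  4  4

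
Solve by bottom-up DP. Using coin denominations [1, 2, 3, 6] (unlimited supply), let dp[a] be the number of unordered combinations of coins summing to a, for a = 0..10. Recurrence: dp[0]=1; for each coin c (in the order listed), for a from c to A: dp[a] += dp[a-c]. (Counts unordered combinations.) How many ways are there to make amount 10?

after  coin     0     1     2     3     4     5     6     7     8     9    10
          1     1     1     1     1     1     1     1     1     1     1     1
          2     1     1     2     2     3     3     4     4     5     5     6
          3     1     1     2     3     4     5     7     8    10    12    14
          6     1     1     2     3     4     5     8     9    12    15    18

18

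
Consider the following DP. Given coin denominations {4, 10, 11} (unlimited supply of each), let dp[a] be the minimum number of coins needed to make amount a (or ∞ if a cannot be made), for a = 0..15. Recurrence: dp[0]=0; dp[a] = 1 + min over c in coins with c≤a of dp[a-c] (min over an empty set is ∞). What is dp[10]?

1

 a  0  1  2  3  4  5  6  7  8  9 10 11 12 13 14 15
dp  0  -  -  -  1  -  -  -  2  -  1  1  3  -  2  2
(- denotes ∞ / unreachable)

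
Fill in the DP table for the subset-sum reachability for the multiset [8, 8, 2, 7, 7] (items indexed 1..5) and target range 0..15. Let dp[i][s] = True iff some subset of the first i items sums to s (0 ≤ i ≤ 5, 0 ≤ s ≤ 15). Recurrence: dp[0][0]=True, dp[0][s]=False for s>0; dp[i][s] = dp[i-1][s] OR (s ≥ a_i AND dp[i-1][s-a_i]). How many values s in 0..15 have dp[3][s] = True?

i\s   0   1   2   3   4   5   6   7   8   9  10  11  12  13  14  15
  0   T   F   F   F   F   F   F   F   F   F   F   F   F   F   F   F
  1   T   F   F   F   F   F   F   F   T   F   F   F   F   F   F   F
  2   T   F   F   F   F   F   F   F   T   F   F   F   F   F   F   F
  3   T   F   T   F   F   F   F   F   T   F   T   F   F   F   F   F
  4   T   F   T   F   F   F   F   T   T   T   T   F   F   F   F   T
  5   T   F   T   F   F   F   F   T   T   T   T   F   F   F   T   T

4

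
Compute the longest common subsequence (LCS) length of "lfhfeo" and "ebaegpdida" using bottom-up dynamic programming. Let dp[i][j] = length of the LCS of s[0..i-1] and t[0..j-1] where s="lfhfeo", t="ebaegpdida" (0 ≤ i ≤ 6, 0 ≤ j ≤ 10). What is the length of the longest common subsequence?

1

   ''  e  b  a  e  g  p  d  i  d  a
''  0  0  0  0  0  0  0  0  0  0  0
 l  0  0  0  0  0  0  0  0  0  0  0
 f  0  0  0  0  0  0  0  0  0  0  0
 h  0  0  0  0  0  0  0  0  0  0  0
 f  0  0  0  0  0  0  0  0  0  0  0
 e  0  1  1  1  1  1  1  1  1  1  1
 o  0  1  1  1  1  1  1  1  1  1  1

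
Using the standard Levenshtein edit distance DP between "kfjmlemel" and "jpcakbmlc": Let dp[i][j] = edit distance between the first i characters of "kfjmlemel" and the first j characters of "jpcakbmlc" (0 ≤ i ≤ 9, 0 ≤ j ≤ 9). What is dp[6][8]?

   ''  j  p  c  a  k  b  m  l  c
''  0  1  2  3  4  5  6  7  8  9
 k  1  1  2  3  4  4  5  6  7  8
 f  2  2  2  3  4  5  5  6  7  8
 j  3  2  3  3  4  5  6  6  7  8
 m  4  3  3  4  4  5  6  6  7  8
 l  5  4  4  4  5  5  6  7  6  7
 e  6  5  5  5  5  6  6  7  7  7
 m  7  6  6  6  6  6  7  6  7  8
 e  8  7  7  7  7  7  7  7  7  8
 l  9  8  8  8  8  8  8  8  7  8

7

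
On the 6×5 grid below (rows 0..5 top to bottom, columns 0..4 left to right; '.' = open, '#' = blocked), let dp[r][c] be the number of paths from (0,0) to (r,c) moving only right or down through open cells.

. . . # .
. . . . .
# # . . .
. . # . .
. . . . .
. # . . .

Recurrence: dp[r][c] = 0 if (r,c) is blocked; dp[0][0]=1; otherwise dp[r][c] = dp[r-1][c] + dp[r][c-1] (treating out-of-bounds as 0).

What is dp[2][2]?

3

r\c   0   1   2   3   4
  0   1   1   1   0   0
  1   1   2   3   3   3
  2   0   0   3   6   9
  3   0   0   0   6  15
  4   0   0   0   6  21
  5   0   0   0   6  27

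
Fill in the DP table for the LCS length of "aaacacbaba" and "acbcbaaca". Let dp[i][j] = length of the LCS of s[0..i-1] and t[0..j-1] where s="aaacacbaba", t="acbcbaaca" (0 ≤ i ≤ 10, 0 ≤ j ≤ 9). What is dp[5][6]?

3

   ''  a  c  b  c  b  a  a  c  a
''  0  0  0  0  0  0  0  0  0  0
 a  0  1  1  1  1  1  1  1  1  1
 a  0  1  1  1  1  1  2  2  2  2
 a  0  1  1  1  1  1  2  3  3  3
 c  0  1  2  2  2  2  2  3  4  4
 a  0  1  2  2  2  2  3  3  4  5
 c  0  1  2  2  3  3  3  3  4  5
 b  0  1  2  3  3  4  4  4  4  5
 a  0  1  2  3  3  4  5  5  5  5
 b  0  1  2  3  3  4  5  5  5  5
 a  0  1  2  3  3  4  5  6  6  6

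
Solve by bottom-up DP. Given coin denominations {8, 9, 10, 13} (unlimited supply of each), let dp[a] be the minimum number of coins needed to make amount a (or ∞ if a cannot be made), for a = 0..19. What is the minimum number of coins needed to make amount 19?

2

 a  0  1  2  3  4  5  6  7  8  9 10 11 12 13 14 15 16 17 18 19
dp  0  -  -  -  -  -  -  -  1  1  1  -  -  1  -  -  2  2  2  2
(- denotes ∞ / unreachable)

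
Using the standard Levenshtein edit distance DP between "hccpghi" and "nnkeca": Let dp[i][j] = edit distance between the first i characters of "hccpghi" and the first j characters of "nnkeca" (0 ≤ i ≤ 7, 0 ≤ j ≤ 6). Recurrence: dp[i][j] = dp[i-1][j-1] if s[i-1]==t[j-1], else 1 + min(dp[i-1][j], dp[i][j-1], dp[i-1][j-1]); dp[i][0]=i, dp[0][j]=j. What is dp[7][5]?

   ''  n  n  k  e  c  a
''  0  1  2  3  4  5  6
 h  1  1  2  3  4  5  6
 c  2  2  2  3  4  4  5
 c  3  3  3  3  4  4  5
 p  4  4  4  4  4  5  5
 g  5  5  5  5  5  5  6
 h  6  6  6  6  6  6  6
 i  7  7  7  7  7  7  7

7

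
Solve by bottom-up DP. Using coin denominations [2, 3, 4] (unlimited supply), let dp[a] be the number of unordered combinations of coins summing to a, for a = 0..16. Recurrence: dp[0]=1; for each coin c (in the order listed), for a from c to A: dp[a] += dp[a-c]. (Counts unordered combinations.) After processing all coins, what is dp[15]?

7

after  coin     0     1     2     3     4     5     6     7     8     9    10    11    12    13    14    15    16
          2     1     0     1     0     1     0     1     0     1     0     1     0     1     0     1     0     1
          3     1     0     1     1     1     1     2     1     2     2     2     2     3     2     3     3     3
          4     1     0     1     1     2     1     3     2     4     3     5     4     7     5     8     7    10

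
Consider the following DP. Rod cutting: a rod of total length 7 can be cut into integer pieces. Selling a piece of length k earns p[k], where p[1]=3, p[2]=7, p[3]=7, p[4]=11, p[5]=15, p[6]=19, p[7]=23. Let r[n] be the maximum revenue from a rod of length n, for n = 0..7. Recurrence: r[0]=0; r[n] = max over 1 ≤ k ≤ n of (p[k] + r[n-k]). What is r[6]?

   n    0    1    2    3    4    5    6    7
r[n]    0    3    7   10   14   17   21   24

21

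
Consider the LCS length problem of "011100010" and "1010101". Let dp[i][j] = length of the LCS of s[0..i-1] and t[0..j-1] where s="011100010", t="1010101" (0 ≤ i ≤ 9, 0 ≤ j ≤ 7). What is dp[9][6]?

5

   ''  1  0  1  0  1  0  1
''  0  0  0  0  0  0  0  0
 0  0  0  1  1  1  1  1  1
 1  0  1  1  2  2  2  2  2
 1  0  1  1  2  2  3  3  3
 1  0  1  1  2  2  3  3  4
 0  0  1  2  2  3  3  4  4
 0  0  1  2  2  3  3  4  4
 0  0  1  2  2  3  3  4  4
 1  0  1  2  3  3  4  4  5
 0  0  1  2  3  4  4  5  5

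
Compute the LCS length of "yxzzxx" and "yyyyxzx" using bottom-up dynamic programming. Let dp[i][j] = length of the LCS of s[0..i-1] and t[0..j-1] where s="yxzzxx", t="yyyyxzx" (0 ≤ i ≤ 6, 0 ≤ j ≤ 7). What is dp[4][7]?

3

   ''  y  y  y  y  x  z  x
''  0  0  0  0  0  0  0  0
 y  0  1  1  1  1  1  1  1
 x  0  1  1  1  1  2  2  2
 z  0  1  1  1  1  2  3  3
 z  0  1  1  1  1  2  3  3
 x  0  1  1  1  1  2  3  4
 x  0  1  1  1  1  2  3  4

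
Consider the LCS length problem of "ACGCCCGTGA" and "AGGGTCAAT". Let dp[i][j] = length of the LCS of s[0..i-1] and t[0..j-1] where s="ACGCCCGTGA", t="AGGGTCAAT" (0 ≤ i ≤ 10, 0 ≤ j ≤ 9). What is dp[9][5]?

   ''  A  G  G  G  T  C  A  A  T
''  0  0  0  0  0  0  0  0  0  0
 A  0  1  1  1  1  1  1  1  1  1
 C  0  1  1  1  1  1  2  2  2  2
 G  0  1  2  2  2  2  2  2  2  2
 C  0  1  2  2  2  2  3  3  3  3
 C  0  1  2  2  2  2  3  3  3  3
 C  0  1  2  2  2  2  3  3  3  3
 G  0  1  2  3  3  3  3  3  3  3
 T  0  1  2  3  3  4  4  4  4  4
 G  0  1  2  3  4  4  4  4  4  4
 A  0  1  2  3  4  4  4  5  5  5

4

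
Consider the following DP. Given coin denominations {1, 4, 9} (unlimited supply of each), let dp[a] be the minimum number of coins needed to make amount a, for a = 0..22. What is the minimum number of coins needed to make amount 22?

3

 a  0  1  2  3  4  5  6  7  8  9 10 11 12 13 14 15 16 17 18 19 20 21 22
dp  0  1  2  3  1  2  3  4  2  1  2  3  3  2  3  4  4  3  2  3  4  4  3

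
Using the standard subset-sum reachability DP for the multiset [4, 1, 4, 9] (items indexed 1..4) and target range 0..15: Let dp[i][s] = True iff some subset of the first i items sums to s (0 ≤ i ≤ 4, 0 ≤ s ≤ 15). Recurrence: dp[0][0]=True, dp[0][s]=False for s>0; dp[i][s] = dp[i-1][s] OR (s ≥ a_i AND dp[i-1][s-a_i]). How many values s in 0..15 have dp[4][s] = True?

9

i\s   0   1   2   3   4   5   6   7   8   9  10  11  12  13  14  15
  0   T   F   F   F   F   F   F   F   F   F   F   F   F   F   F   F
  1   T   F   F   F   T   F   F   F   F   F   F   F   F   F   F   F
  2   T   T   F   F   T   T   F   F   F   F   F   F   F   F   F   F
  3   T   T   F   F   T   T   F   F   T   T   F   F   F   F   F   F
  4   T   T   F   F   T   T   F   F   T   T   T   F   F   T   T   F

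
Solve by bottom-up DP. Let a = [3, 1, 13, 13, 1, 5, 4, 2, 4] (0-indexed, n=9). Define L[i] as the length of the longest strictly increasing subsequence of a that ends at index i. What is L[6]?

2

   i    0    1    2    3    4    5    6    7    8
a[i]    3    1   13   13    1    5    4    2    4
L[i]    1    1    2    2    1    2    2    2    3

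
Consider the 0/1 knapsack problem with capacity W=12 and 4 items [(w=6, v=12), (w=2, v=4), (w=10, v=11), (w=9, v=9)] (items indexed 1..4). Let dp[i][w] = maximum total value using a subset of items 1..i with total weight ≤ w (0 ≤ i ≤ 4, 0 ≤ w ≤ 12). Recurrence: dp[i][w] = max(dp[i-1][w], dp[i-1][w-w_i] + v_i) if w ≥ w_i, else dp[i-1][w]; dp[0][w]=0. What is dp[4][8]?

i\w   0   1   2   3   4   5   6   7   8   9  10  11  12
  0   0   0   0   0   0   0   0   0   0   0   0   0   0
  1   0   0   0   0   0   0  12  12  12  12  12  12  12
  2   0   0   4   4   4   4  12  12  16  16  16  16  16
  3   0   0   4   4   4   4  12  12  16  16  16  16  16
  4   0   0   4   4   4   4  12  12  16  16  16  16  16

16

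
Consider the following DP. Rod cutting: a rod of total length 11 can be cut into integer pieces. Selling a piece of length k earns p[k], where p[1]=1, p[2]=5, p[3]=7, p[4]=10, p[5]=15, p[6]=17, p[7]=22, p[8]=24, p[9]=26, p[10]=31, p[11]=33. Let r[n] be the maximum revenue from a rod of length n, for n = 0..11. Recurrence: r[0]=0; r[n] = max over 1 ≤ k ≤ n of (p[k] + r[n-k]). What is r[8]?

24

   n    0    1    2    3    4    5    6    7    8    9   10   11
r[n]    0    1    5    7   10   15   17   22   24   27   31   33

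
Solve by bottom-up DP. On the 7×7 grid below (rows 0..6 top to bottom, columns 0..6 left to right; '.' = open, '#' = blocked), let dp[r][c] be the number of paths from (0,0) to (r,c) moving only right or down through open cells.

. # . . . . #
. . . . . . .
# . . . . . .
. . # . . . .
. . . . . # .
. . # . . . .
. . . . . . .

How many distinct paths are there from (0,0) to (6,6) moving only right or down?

68

r\c   0   1   2   3   4   5   6
  0   1   0   0   0   0   0   0
  1   1   1   1   1   1   1   1
  2   0   1   2   3   4   5   6
  3   0   1   0   3   7  12  18
  4   0   1   1   4  11   0  18
  5   0   1   0   4  15  15  33
  6   0   1   1   5  20  35  68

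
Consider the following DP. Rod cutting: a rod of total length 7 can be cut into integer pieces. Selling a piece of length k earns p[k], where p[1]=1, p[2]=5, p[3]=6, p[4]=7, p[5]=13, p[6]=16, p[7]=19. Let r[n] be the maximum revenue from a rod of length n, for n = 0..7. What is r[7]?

19

   n    0    1    2    3    4    5    6    7
r[n]    0    1    5    6   10   13   16   19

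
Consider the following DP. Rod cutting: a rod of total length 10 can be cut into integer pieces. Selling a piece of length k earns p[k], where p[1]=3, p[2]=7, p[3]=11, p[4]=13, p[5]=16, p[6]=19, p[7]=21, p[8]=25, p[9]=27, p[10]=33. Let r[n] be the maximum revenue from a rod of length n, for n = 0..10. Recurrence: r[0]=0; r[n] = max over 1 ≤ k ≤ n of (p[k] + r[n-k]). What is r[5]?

18

   n    0    1    2    3    4    5    6    7    8    9   10
r[n]    0    3    7   11   14   18   22   25   29   33   36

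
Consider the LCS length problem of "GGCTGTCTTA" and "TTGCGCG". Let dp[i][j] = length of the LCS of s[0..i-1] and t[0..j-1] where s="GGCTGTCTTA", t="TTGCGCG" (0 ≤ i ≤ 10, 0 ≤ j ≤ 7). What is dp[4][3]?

1

   ''  T  T  G  C  G  C  G
''  0  0  0  0  0  0  0  0
 G  0  0  0  1  1  1  1  1
 G  0  0  0  1  1  2  2  2
 C  0  0  0  1  2  2  3  3
 T  0  1  1  1  2  2  3  3
 G  0  1  1  2  2  3  3  4
 T  0  1  2  2  2  3  3  4
 C  0  1  2  2  3  3  4  4
 T  0  1  2  2  3  3  4  4
 T  0  1  2  2  3  3  4  4
 A  0  1  2  2  3  3  4  4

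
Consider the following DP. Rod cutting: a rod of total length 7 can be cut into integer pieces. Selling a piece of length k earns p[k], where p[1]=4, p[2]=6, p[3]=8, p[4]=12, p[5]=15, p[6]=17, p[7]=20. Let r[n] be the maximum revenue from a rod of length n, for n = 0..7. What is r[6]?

24

   n    0    1    2    3    4    5    6    7
r[n]    0    4    8   12   16   20   24   28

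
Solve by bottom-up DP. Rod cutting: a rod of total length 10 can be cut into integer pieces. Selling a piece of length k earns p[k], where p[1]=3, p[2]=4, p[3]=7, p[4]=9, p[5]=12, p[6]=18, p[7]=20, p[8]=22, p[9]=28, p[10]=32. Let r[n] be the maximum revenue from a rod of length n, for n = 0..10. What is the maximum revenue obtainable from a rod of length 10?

32

   n    0    1    2    3    4    5    6    7    8    9   10
r[n]    0    3    6    9   12   15   18   21   24   28   32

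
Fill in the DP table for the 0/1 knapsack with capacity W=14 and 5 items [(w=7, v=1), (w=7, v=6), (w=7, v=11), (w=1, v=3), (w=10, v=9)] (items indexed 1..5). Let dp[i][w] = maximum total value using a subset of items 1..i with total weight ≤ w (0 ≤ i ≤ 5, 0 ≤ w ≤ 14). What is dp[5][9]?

i\w   0   1   2   3   4   5   6   7   8   9  10  11  12  13  14
  0   0   0   0   0   0   0   0   0   0   0   0   0   0   0   0
  1   0   0   0   0   0   0   0   1   1   1   1   1   1   1   1
  2   0   0   0   0   0   0   0   6   6   6   6   6   6   6   7
  3   0   0   0   0   0   0   0  11  11  11  11  11  11  11  17
  4   0   3   3   3   3   3   3  11  14  14  14  14  14  14  17
  5   0   3   3   3   3   3   3  11  14  14  14  14  14  14  17

14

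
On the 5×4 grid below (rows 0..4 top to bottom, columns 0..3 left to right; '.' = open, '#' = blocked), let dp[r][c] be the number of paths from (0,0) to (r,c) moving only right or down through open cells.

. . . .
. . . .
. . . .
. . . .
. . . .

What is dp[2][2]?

6

r\c   0   1   2   3
  0   1   1   1   1
  1   1   2   3   4
  2   1   3   6  10
  3   1   4  10  20
  4   1   5  15  35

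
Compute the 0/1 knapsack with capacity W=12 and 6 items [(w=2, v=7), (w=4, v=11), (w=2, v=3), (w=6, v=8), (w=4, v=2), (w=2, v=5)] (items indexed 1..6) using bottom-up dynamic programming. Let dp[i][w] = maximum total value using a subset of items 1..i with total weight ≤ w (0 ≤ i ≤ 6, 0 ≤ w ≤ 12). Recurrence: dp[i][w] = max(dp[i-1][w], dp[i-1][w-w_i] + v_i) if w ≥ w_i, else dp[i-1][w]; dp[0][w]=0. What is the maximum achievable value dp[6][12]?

i\w   0   1   2   3   4   5   6   7   8   9  10  11  12
  0   0   0   0   0   0   0   0   0   0   0   0   0   0
  1   0   0   7   7   7   7   7   7   7   7   7   7   7
  2   0   0   7   7  11  11  18  18  18  18  18  18  18
  3   0   0   7   7  11  11  18  18  21  21  21  21  21
  4   0   0   7   7  11  11  18  18  21  21  21  21  26
  5   0   0   7   7  11  11  18  18  21  21  21  21  26
  6   0   0   7   7  12  12  18  18  23  23  26  26  26

26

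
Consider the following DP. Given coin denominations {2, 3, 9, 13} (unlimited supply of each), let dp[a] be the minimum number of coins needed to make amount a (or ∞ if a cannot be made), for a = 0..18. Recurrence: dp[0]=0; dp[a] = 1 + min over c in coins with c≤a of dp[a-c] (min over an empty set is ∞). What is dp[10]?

4

 a  0  1  2  3  4  5  6  7  8  9 10 11 12 13 14 15 16 17 18
dp  0  -  1  1  2  2  2  3  3  1  4  2  2  1  3  2  2  3  2
(- denotes ∞ / unreachable)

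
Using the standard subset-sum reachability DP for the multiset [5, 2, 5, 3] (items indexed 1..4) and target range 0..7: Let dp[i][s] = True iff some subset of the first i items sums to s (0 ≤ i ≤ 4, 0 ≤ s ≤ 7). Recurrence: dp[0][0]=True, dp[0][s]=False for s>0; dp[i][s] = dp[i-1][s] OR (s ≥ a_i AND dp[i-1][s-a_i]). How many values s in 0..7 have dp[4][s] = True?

5

i\s   0   1   2   3   4   5   6   7
  0   T   F   F   F   F   F   F   F
  1   T   F   F   F   F   T   F   F
  2   T   F   T   F   F   T   F   T
  3   T   F   T   F   F   T   F   T
  4   T   F   T   T   F   T   F   T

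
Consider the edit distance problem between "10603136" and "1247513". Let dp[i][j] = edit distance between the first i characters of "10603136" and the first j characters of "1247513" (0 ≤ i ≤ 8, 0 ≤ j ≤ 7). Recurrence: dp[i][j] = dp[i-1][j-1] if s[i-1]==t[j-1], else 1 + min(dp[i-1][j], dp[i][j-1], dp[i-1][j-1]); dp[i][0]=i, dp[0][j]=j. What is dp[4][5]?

4

   ''  1  2  4  7  5  1  3
''  0  1  2  3  4  5  6  7
 1  1  0  1  2  3  4  5  6
 0  2  1  1  2  3  4  5  6
 6  3  2  2  2  3  4  5  6
 0  4  3  3  3  3  4  5  6
 3  5  4  4  4  4  4  5  5
 1  6  5  5  5  5  5  4  5
 3  7  6  6  6  6  6  5  4
 6  8  7  7  7  7  7  6  5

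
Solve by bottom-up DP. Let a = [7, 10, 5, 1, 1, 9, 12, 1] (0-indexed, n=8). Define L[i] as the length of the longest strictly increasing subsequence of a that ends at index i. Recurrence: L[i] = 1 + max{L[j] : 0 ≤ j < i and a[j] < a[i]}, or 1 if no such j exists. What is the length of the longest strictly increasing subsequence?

3

   i    0    1    2    3    4    5    6    7
a[i]    7   10    5    1    1    9   12    1
L[i]    1    2    1    1    1    2    3    1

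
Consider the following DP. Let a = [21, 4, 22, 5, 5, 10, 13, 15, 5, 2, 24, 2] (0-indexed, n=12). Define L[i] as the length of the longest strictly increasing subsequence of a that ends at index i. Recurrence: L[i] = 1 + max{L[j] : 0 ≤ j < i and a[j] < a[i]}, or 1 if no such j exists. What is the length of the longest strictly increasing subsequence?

   i    0    1    2    3    4    5    6    7    8    9   10   11
a[i]   21    4   22    5    5   10   13   15    5    2   24    2
L[i]    1    1    2    2    2    3    4    5    2    1    6    1

6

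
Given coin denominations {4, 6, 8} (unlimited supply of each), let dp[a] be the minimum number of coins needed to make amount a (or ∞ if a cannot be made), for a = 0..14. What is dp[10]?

2

 a  0  1  2  3  4  5  6  7  8  9 10 11 12 13 14
dp  0  -  -  -  1  -  1  -  1  -  2  -  2  -  2
(- denotes ∞ / unreachable)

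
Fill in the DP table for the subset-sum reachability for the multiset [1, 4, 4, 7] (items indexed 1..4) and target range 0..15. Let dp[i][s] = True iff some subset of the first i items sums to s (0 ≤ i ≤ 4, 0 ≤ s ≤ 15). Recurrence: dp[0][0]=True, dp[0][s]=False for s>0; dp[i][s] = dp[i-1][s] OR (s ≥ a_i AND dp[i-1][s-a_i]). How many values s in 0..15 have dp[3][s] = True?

i\s   0   1   2   3   4   5   6   7   8   9  10  11  12  13  14  15
  0   T   F   F   F   F   F   F   F   F   F   F   F   F   F   F   F
  1   T   T   F   F   F   F   F   F   F   F   F   F   F   F   F   F
  2   T   T   F   F   T   T   F   F   F   F   F   F   F   F   F   F
  3   T   T   F   F   T   T   F   F   T   T   F   F   F   F   F   F
  4   T   T   F   F   T   T   F   T   T   T   F   T   T   F   F   T

6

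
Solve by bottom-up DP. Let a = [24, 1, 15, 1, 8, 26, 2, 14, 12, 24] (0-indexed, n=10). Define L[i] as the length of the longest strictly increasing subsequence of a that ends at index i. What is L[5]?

   i    0    1    2    3    4    5    6    7    8    9
a[i]   24    1   15    1    8   26    2   14   12   24
L[i]    1    1    2    1    2    3    2    3    3    4

3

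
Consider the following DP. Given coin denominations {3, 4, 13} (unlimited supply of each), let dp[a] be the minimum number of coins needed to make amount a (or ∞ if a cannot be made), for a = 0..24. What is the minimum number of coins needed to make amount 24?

 a  0  1  2  3  4  5  6  7  8  9 10 11 12 13 14 15 16 17 18 19 20 21 22 23 24
dp  0  -  -  1  1  -  2  2  2  3  3  3  3  1  4  4  2  2  5  3  3  3  4  4  4
(- denotes ∞ / unreachable)

4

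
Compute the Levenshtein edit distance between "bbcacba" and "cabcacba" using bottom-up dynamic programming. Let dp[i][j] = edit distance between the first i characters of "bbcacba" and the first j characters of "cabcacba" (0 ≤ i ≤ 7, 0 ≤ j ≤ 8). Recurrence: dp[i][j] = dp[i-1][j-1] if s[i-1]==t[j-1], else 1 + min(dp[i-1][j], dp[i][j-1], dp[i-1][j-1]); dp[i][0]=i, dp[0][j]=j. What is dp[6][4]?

   ''  c  a  b  c  a  c  b  a
''  0  1  2  3  4  5  6  7  8
 b  1  1  2  2  3  4  5  6  7
 b  2  2  2  2  3  4  5  5  6
 c  3  2  3  3  2  3  4  5  6
 a  4  3  2  3  3  2  3  4  5
 c  5  4  3  3  3  3  2  3  4
 b  6  5  4  3  4  4  3  2  3
 a  7  6  5  4  4  4  4  3  2

4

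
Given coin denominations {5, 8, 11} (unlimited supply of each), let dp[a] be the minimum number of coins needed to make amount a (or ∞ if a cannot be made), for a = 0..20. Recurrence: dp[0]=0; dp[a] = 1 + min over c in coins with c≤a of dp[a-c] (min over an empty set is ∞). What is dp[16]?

 a  0  1  2  3  4  5  6  7  8  9 10 11 12 13 14 15 16 17 18 19 20
dp  0  -  -  -  -  1  -  -  1  -  2  1  -  2  -  3  2  -  3  2  4
(- denotes ∞ / unreachable)

2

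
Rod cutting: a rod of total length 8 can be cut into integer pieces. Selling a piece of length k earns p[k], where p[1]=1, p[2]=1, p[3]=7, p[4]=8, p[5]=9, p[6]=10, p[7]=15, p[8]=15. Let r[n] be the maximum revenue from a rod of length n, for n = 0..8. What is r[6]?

14

   n    0    1    2    3    4    5    6    7    8
r[n]    0    1    2    7    8    9   14   15   16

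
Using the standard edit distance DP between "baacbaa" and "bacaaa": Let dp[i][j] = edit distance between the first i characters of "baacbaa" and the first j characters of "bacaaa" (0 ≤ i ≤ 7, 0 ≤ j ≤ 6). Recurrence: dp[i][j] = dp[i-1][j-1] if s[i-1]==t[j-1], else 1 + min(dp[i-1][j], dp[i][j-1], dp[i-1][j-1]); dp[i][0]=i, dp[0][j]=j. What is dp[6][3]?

   ''  b  a  c  a  a  a
''  0  1  2  3  4  5  6
 b  1  0  1  2  3  4  5
 a  2  1  0  1  2  3  4
 a  3  2  1  1  1  2  3
 c  4  3  2  1  2  2  3
 b  5  4  3  2  2  3  3
 a  6  5  4  3  2  2  3
 a  7  6  5  4  3  2  2

3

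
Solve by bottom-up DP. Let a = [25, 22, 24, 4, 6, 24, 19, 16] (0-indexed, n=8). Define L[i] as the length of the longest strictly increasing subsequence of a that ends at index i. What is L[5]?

3

   i    0    1    2    3    4    5    6    7
a[i]   25   22   24    4    6   24   19   16
L[i]    1    1    2    1    2    3    3    3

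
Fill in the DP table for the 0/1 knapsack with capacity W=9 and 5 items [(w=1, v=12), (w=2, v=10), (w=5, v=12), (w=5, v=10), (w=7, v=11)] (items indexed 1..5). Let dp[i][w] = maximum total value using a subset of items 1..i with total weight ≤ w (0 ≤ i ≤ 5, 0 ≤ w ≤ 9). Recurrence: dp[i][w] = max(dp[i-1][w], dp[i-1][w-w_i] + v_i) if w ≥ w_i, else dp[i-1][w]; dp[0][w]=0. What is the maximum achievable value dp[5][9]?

34

i\w   0   1   2   3   4   5   6   7   8   9
  0   0   0   0   0   0   0   0   0   0   0
  1   0  12  12  12  12  12  12  12  12  12
  2   0  12  12  22  22  22  22  22  22  22
  3   0  12  12  22  22  22  24  24  34  34
  4   0  12  12  22  22  22  24  24  34  34
  5   0  12  12  22  22  22  24  24  34  34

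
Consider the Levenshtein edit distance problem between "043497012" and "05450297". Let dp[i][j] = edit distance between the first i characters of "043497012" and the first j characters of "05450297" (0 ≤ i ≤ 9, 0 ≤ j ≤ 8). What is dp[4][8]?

   ''  0  5  4  5  0  2  9  7
''  0  1  2  3  4  5  6  7  8
 0  1  0  1  2  3  4  5  6  7
 4  2  1  1  1  2  3  4  5  6
 3  3  2  2  2  2  3  4  5  6
 4  4  3  3  2  3  3  4  5  6
 9  5  4  4  3  3  4  4  4  5
 7  6  5  5  4  4  4  5  5  4
 0  7  6  6  5  5  4  5  6  5
 1  8  7  7  6  6  5  5  6  6
 2  9  8  8  7  7  6  5  6  7

6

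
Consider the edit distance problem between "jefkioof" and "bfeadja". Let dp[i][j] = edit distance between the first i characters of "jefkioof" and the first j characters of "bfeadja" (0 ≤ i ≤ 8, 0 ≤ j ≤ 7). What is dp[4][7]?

   ''  b  f  e  a  d  j  a
''  0  1  2  3  4  5  6  7
 j  1  1  2  3  4  5  5  6
 e  2  2  2  2  3  4  5  6
 f  3  3  2  3  3  4  5  6
 k  4  4  3  3  4  4  5  6
 i  5  5  4  4  4  5  5  6
 o  6  6  5  5  5  5  6  6
 o  7  7  6  6  6  6  6  7
 f  8  8  7  7  7  7  7  7

6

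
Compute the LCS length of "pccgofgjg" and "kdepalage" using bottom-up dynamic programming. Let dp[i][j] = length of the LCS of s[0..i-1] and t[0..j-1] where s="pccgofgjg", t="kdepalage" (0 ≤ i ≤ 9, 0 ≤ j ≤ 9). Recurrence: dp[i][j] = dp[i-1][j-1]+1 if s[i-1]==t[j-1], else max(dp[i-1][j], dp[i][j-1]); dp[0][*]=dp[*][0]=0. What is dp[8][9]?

2

   ''  k  d  e  p  a  l  a  g  e
''  0  0  0  0  0  0  0  0  0  0
 p  0  0  0  0  1  1  1  1  1  1
 c  0  0  0  0  1  1  1  1  1  1
 c  0  0  0  0  1  1  1  1  1  1
 g  0  0  0  0  1  1  1  1  2  2
 o  0  0  0  0  1  1  1  1  2  2
 f  0  0  0  0  1  1  1  1  2  2
 g  0  0  0  0  1  1  1  1  2  2
 j  0  0  0  0  1  1  1  1  2  2
 g  0  0  0  0  1  1  1  1  2  2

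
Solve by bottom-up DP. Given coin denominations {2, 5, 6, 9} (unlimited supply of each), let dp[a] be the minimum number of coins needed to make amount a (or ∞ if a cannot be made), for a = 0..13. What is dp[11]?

 a  0  1  2  3  4  5  6  7  8  9 10 11 12 13
dp  0  -  1  -  2  1  1  2  2  1  2  2  2  3
(- denotes ∞ / unreachable)

2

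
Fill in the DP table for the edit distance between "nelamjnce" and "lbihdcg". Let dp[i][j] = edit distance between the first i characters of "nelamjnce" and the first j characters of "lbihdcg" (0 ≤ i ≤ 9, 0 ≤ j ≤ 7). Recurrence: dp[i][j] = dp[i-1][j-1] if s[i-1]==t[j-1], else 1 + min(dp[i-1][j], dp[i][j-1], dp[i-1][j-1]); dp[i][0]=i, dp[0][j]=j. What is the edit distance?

7

   ''  l  b  i  h  d  c  g
''  0  1  2  3  4  5  6  7
 n  1  1  2  3  4  5  6  7
 e  2  2  2  3  4  5  6  7
 l  3  2  3  3  4  5  6  7
 a  4  3  3  4  4  5  6  7
 m  5  4  4  4  5  5  6  7
 j  6  5  5  5  5  6  6  7
 n  7  6  6  6  6  6  7  7
 c  8  7  7  7  7  7  6  7
 e  9  8  8  8  8  8  7  7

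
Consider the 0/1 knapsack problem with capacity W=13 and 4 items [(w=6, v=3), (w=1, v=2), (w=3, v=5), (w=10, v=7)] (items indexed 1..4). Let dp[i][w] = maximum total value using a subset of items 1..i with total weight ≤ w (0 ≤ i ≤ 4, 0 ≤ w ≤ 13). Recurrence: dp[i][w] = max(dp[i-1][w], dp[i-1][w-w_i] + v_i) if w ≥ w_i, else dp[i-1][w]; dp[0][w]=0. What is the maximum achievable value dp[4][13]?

12

i\w   0   1   2   3   4   5   6   7   8   9  10  11  12  13
  0   0   0   0   0   0   0   0   0   0   0   0   0   0   0
  1   0   0   0   0   0   0   3   3   3   3   3   3   3   3
  2   0   2   2   2   2   2   3   5   5   5   5   5   5   5
  3   0   2   2   5   7   7   7   7   7   8  10  10  10  10
  4   0   2   2   5   7   7   7   7   7   8  10  10  10  12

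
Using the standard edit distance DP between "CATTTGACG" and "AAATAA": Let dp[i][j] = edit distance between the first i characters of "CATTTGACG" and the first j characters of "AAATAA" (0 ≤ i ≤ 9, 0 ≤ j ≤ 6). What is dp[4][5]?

3

   ''  A  A  A  T  A  A
''  0  1  2  3  4  5  6
 C  1  1  2  3  4  5  6
 A  2  1  1  2  3  4  5
 T  3  2  2  2  2  3  4
 T  4  3  3  3  2  3  4
 T  5  4  4  4  3  3  4
 G  6  5  5  5  4  4  4
 A  7  6  5  5  5  4  4
 C  8  7  6  6  6  5  5
 G  9  8  7  7  7  6  6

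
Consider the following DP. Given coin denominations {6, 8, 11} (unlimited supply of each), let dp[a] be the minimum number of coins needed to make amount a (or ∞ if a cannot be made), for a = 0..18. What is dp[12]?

 a  0  1  2  3  4  5  6  7  8  9 10 11 12 13 14 15 16 17 18
dp  0  -  -  -  -  -  1  -  1  -  -  1  2  -  2  -  2  2  3
(- denotes ∞ / unreachable)

2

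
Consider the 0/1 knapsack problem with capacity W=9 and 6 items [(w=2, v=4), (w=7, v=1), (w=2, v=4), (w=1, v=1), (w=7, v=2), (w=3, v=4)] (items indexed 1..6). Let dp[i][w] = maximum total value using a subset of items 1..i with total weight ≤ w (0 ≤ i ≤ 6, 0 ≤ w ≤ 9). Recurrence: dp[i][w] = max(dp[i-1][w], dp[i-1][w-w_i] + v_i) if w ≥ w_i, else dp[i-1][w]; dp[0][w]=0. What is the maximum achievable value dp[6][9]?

13

i\w   0   1   2   3   4   5   6   7   8   9
  0   0   0   0   0   0   0   0   0   0   0
  1   0   0   4   4   4   4   4   4   4   4
  2   0   0   4   4   4   4   4   4   4   5
  3   0   0   4   4   8   8   8   8   8   8
  4   0   1   4   5   8   9   9   9   9   9
  5   0   1   4   5   8   9   9   9   9   9
  6   0   1   4   5   8   9   9  12  13  13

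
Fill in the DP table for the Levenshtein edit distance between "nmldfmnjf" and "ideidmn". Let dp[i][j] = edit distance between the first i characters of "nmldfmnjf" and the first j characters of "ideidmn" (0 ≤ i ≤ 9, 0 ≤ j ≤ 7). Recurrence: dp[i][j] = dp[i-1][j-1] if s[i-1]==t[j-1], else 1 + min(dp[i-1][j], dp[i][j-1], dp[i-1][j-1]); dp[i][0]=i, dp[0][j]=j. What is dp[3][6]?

   ''  i  d  e  i  d  m  n
''  0  1  2  3  4  5  6  7
 n  1  1  2  3  4  5  6  6
 m  2  2  2  3  4  5  5  6
 l  3  3  3  3  4  5  6  6
 d  4  4  3  4  4  4  5  6
 f  5  5  4  4  5  5  5  6
 m  6  6  5  5  5  6  5  6
 n  7  7  6  6  6  6  6  5
 j  8  8  7  7  7  7  7  6
 f  9  9  8  8  8  8  8  7

6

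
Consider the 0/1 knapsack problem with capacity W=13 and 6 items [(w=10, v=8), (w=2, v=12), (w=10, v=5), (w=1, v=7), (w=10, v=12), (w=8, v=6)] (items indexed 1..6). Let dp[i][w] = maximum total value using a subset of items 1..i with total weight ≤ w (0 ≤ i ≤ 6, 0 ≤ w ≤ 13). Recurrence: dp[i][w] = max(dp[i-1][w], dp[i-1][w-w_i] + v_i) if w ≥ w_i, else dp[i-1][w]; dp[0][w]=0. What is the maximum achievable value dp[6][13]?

31

i\w   0   1   2   3   4   5   6   7   8   9  10  11  12  13
  0   0   0   0   0   0   0   0   0   0   0   0   0   0   0
  1   0   0   0   0   0   0   0   0   0   0   8   8   8   8
  2   0   0  12  12  12  12  12  12  12  12  12  12  20  20
  3   0   0  12  12  12  12  12  12  12  12  12  12  20  20
  4   0   7  12  19  19  19  19  19  19  19  19  19  20  27
  5   0   7  12  19  19  19  19  19  19  19  19  19  24  31
  6   0   7  12  19  19  19  19  19  19  19  19  25  25  31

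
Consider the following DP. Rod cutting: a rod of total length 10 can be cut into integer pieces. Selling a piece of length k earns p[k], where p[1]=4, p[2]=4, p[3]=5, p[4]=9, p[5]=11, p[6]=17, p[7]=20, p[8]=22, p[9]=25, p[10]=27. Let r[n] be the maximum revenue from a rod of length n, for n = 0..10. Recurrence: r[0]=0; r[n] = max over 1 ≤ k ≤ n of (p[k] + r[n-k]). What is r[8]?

   n    0    1    2    3    4    5    6    7    8    9   10
r[n]    0    4    8   12   16   20   24   28   32   36   40

32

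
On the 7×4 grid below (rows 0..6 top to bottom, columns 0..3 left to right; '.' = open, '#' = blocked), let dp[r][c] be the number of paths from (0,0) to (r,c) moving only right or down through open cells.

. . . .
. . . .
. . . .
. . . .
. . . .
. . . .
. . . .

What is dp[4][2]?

15

r\c   0   1   2   3
  0   1   1   1   1
  1   1   2   3   4
  2   1   3   6  10
  3   1   4  10  20
  4   1   5  15  35
  5   1   6  21  56
  6   1   7  28  84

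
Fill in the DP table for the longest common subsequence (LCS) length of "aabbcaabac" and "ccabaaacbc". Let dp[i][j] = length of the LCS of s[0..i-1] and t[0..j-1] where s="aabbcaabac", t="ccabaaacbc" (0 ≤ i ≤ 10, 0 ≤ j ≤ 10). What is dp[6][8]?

3

   ''  c  c  a  b  a  a  a  c  b  c
''  0  0  0  0  0  0  0  0  0  0  0
 a  0  0  0  1  1  1  1  1  1  1  1
 a  0  0  0  1  1  2  2  2  2  2  2
 b  0  0  0  1  2  2  2  2  2  3  3
 b  0  0  0  1  2  2  2  2  2  3  3
 c  0  1  1  1  2  2  2  2  3  3  4
 a  0  1  1  2  2  3  3  3  3  3  4
 a  0  1  1  2  2  3  4  4  4  4  4
 b  0  1  1  2  3  3  4  4  4  5  5
 a  0  1  1  2  3  4  4  5  5  5  5
 c  0  1  2  2  3  4  4  5  6  6  6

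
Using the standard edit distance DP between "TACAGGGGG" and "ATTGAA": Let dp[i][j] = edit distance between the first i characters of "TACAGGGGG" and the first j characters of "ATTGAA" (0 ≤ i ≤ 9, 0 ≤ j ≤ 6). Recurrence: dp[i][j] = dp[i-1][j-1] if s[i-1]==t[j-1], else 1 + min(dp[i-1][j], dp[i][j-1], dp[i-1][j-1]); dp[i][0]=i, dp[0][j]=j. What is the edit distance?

7

   ''  A  T  T  G  A  A
''  0  1  2  3  4  5  6
 T  1  1  1  2  3  4  5
 A  2  1  2  2  3  3  4
 C  3  2  2  3  3  4  4
 A  4  3  3  3  4  3  4
 G  5  4  4  4  3  4  4
 G  6  5  5  5  4  4  5
 G  7  6  6  6  5  5  5
 G  8  7  7  7  6  6  6
 G  9  8  8  8  7  7  7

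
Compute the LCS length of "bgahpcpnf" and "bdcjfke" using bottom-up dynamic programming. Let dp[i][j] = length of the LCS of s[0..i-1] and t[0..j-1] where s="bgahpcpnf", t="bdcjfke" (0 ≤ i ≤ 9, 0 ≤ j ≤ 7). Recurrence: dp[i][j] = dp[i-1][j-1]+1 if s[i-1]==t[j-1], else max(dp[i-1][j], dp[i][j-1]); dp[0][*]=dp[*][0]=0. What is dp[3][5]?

   ''  b  d  c  j  f  k  e
''  0  0  0  0  0  0  0  0
 b  0  1  1  1  1  1  1  1
 g  0  1  1  1  1  1  1  1
 a  0  1  1  1  1  1  1  1
 h  0  1  1  1  1  1  1  1
 p  0  1  1  1  1  1  1  1
 c  0  1  1  2  2  2  2  2
 p  0  1  1  2  2  2  2  2
 n  0  1  1  2  2  2  2  2
 f  0  1  1  2  2  3  3  3

1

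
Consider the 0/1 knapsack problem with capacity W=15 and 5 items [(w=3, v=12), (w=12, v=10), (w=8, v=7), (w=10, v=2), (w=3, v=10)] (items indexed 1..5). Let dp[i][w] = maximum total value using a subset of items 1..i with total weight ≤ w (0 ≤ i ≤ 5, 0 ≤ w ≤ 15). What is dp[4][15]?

i\w   0   1   2   3   4   5   6   7   8   9  10  11  12  13  14  15
  0   0   0   0   0   0   0   0   0   0   0   0   0   0   0   0   0
  1   0   0   0  12  12  12  12  12  12  12  12  12  12  12  12  12
  2   0   0   0  12  12  12  12  12  12  12  12  12  12  12  12  22
  3   0   0   0  12  12  12  12  12  12  12  12  19  19  19  19  22
  4   0   0   0  12  12  12  12  12  12  12  12  19  19  19  19  22
  5   0   0   0  12  12  12  22  22  22  22  22  22  22  22  29  29

22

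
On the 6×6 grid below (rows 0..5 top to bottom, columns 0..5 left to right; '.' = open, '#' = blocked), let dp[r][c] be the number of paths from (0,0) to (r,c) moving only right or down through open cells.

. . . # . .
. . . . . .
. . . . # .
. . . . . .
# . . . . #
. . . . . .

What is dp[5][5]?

r\c   0   1   2   3   4   5
  0   1   1   1   0   0   0
  1   1   2   3   3   3   3
  2   1   3   6   9   0   3
  3   1   4  10  19  19  22
  4   0   4  14  33  52   0
  5   0   4  18  51 103 103

103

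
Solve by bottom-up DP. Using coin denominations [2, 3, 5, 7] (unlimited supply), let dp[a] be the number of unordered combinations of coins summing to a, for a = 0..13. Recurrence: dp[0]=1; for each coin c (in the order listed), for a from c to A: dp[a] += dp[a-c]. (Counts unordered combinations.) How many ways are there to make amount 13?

7

after  coin     0     1     2     3     4     5     6     7     8     9    10    11    12    13
          2     1     0     1     0     1     0     1     0     1     0     1     0     1     0
          3     1     0     1     1     1     1     2     1     2     2     2     2     3     2
          5     1     0     1     1     1     2     2     2     3     3     4     4     5     5
          7     1     0     1     1     1     2     2     3     3     4     5     5     7     7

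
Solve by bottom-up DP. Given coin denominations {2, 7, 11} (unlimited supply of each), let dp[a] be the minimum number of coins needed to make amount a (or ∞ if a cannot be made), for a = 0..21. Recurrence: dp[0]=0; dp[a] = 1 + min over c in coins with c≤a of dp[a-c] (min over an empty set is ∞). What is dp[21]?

 a  0  1  2  3  4  5  6  7  8  9 10 11 12 13 14 15 16 17 18 19 20 21
dp  0  -  1  -  2  -  3  1  4  2  5  1  6  2  2  3  3  4  2  5  3  3
(- denotes ∞ / unreachable)

3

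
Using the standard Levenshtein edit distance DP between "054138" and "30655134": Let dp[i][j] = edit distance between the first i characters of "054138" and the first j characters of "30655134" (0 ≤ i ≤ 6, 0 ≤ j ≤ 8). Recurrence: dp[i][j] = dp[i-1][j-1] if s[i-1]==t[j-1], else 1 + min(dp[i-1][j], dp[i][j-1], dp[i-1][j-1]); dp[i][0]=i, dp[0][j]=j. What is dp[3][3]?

3

   ''  3  0  6  5  5  1  3  4
''  0  1  2  3  4  5  6  7  8
 0  1  1  1  2  3  4  5  6  7
 5  2  2  2  2  2  3  4  5  6
 4  3  3  3  3  3  3  4  5  5
 1  4  4  4  4  4  4  3  4  5
 3  5  4  5  5  5  5  4  3  4
 8  6  5  5  6  6  6  5  4  4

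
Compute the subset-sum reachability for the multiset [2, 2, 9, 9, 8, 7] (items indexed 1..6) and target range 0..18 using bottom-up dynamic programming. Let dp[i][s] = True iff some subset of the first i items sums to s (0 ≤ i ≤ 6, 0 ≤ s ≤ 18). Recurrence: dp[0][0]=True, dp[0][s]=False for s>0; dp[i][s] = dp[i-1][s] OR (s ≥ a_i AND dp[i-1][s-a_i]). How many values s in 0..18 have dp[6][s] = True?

14

i\s   0   1   2   3   4   5   6   7   8   9  10  11  12  13  14  15  16  17  18
  0   T   F   F   F   F   F   F   F   F   F   F   F   F   F   F   F   F   F   F
  1   T   F   T   F   F   F   F   F   F   F   F   F   F   F   F   F   F   F   F
  2   T   F   T   F   T   F   F   F   F   F   F   F   F   F   F   F   F   F   F
  3   T   F   T   F   T   F   F   F   F   T   F   T   F   T   F   F   F   F   F
  4   T   F   T   F   T   F   F   F   F   T   F   T   F   T   F   F   F   F   T
  5   T   F   T   F   T   F   F   F   T   T   T   T   T   T   F   F   F   T   T
  6   T   F   T   F   T   F   F   T   T   T   T   T   T   T   F   T   T   T   T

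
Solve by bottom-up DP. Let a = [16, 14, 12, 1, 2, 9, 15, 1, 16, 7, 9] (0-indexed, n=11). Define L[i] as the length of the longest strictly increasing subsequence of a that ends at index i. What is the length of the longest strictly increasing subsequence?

   i    0    1    2    3    4    5    6    7    8    9   10
a[i]   16   14   12    1    2    9   15    1   16    7    9
L[i]    1    1    1    1    2    3    4    1    5    3    4

5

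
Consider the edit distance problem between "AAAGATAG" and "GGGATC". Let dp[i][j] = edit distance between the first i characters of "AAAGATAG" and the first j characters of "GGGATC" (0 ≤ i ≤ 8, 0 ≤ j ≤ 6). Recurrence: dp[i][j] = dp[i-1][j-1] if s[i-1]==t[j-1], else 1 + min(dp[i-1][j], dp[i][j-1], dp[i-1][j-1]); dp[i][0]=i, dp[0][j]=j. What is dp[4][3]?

3

   ''  G  G  G  A  T  C
''  0  1  2  3  4  5  6
 A  1  1  2  3  3  4  5
 A  2  2  2  3  3  4  5
 A  3  3  3  3  3  4  5
 G  4  3  3  3  4  4  5
 A  5  4  4  4  3  4  5
 T  6  5  5  5  4  3  4
 A  7  6  6  6  5  4  4
 G  8  7  6  6  6  5  5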